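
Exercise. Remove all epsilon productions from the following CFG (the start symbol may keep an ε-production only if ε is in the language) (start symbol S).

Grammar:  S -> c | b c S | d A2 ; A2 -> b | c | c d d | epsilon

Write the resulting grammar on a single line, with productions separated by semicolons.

S -> c | b c S | d A2 | d; A2 -> b | c | c d d

Nullable set = {A2}.
ε ∉ L(G), so no ε-production is kept.
Expand every rule over subsets of its nullable positions: S → d A2 gives d A2 | d.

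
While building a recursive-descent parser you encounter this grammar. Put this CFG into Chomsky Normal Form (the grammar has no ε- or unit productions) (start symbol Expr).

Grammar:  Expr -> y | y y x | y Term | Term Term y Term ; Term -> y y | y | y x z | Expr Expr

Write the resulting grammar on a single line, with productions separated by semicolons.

Introduce a nonterminal for each terminal appearing in a rule of length ≥ 2: X1 → y, X2 → x, X3 → z.
Binarize each right-hand side of length ≥ 3 by chaining fresh nonterminals (Y1, Y2, …): affected rules were Expr → X1 X1 X2; Expr → Term Term X1 Term; Term → X1 X2 X3.

Expr -> y | X1 Y1 | X1 Term | Term Y2; Term -> X1 X1 | y | X1 Y4 | Expr Expr; X1 -> y; X2 -> x; X3 -> z; Y1 -> X1 X2; Y2 -> Term Y3; Y3 -> X1 Term; Y4 -> X2 X3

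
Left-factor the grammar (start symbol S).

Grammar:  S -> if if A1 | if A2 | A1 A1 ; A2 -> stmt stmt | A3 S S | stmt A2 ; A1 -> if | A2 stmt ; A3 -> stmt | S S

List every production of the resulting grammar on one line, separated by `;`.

S -> A1 A1 | if S'; A2 -> A3 S S | stmt A2'; A1 -> if | A2 stmt; A3 -> stmt | S S; S' -> if A1 | A2; A2' -> stmt | A2

S has alternatives sharing prefix 'if': factor to S → if S' with S' → if A1 | A2.
A2 has alternatives sharing prefix 'stmt': factor to A2 → stmt A2' with A2' → stmt | A2.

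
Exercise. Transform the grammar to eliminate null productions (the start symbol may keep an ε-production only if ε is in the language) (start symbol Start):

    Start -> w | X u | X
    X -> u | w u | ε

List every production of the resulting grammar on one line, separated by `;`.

The nullable symbols are {Start, X}.
ε ∈ L(G) since Start is nullable, so keep Start → ε.
For each production, add variants omitting each subset of nullable occurrences: Start → X u gives X u | u.

Start -> w | X u | u | X | ε; X -> u | w u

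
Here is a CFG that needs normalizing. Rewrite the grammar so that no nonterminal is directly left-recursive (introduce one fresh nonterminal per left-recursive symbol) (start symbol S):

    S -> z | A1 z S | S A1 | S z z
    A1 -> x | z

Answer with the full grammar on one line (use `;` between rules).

S -> z S' | A1 z S S'; A1 -> x | z; S' -> A1 S' | z z S' | ε

Left recursion appears on S.
For S: α = {A1, z z}, β = {z, A1 z S}. Rewrite as S → β S' and S' → α S' | ε.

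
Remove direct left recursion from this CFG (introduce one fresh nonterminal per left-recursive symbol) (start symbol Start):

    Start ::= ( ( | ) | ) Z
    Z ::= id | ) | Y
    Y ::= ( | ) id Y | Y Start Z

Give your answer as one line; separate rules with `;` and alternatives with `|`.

Start ::= ( ( | ) | ) Z; Z ::= id | ) | Y; Y ::= ( Y1 | ) id Y Y1; Y1 ::= Start Z Y1 | ε

Directly left-recursive nonterminal: Y.
For Y: α = {Start Z}, β = {(, ) id Y}. Rewrite as Y → β Y1 and Y1 → α Y1 | ε.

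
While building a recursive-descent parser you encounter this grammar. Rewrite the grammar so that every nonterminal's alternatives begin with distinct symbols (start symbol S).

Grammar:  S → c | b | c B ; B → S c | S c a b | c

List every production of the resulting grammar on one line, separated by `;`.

S has alternatives sharing prefix 'c': factor to S → c S' with S' → ε | B.
B has alternatives sharing prefix 'S c': factor to B → S c B' with B' → ε | a b.

S → b | c S'; B → c | S c B'; S' → eps | B; B' → eps | a b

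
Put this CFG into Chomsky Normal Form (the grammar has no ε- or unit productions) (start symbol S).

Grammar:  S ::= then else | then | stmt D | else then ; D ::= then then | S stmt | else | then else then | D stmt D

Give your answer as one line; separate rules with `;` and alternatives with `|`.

Introduce a nonterminal for each terminal appearing in a rule of length ≥ 2: X1 → then, X2 → else, X3 → stmt.
Binarize each right-hand side of length ≥ 3 by chaining fresh nonterminals (Y1, Y2, …): affected rules were D → X1 X2 X1; D → D X3 D.

S ::= X1 X2 | then | X3 D | X2 X1; D ::= X1 X1 | S X3 | else | X1 Y1 | D Y2; X1 ::= then; X2 ::= else; X3 ::= stmt; Y1 ::= X2 X1; Y2 ::= X3 D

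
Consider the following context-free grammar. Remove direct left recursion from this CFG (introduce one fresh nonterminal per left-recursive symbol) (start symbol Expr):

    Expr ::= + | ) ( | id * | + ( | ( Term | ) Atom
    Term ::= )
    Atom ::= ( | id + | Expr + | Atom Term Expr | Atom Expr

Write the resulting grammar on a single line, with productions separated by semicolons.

Atom is directly left-recursive.
For Atom: α = {Term Expr, Expr}, β = {(, id +, Expr +}. Rewrite as Atom → β Atom1 and Atom1 → α Atom1 | ε.

Expr ::= + | ) ( | id * | + ( | ( Term | ) Atom; Term ::= ); Atom ::= ( Atom1 | id + Atom1 | Expr + Atom1; Atom1 ::= Term Expr Atom1 | Expr Atom1 | ε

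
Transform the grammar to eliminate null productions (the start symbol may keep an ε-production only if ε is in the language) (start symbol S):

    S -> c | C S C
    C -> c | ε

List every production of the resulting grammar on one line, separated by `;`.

Nullable set = {C}.
ε ∉ L(G), so no ε-production is kept.
Expand every rule over subsets of its nullable positions: S → C S C gives C S C | C S | S C.

S -> c | C S C | C S | S C; C -> c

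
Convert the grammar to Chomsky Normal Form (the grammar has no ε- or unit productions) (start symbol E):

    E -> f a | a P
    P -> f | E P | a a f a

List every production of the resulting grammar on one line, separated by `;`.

E -> X1 X2 | X2 P; P -> f | E P | X2 Y1; X1 -> f; X2 -> a; Y1 -> X2 Y2; Y2 -> X1 X2

Introduce a nonterminal for each terminal appearing in a rule of length ≥ 2: X1 → f, X2 → a.
Binarize each right-hand side of length ≥ 3 by chaining fresh nonterminals (Y1, Y2, …): affected rules were P → X2 X2 X1 X2.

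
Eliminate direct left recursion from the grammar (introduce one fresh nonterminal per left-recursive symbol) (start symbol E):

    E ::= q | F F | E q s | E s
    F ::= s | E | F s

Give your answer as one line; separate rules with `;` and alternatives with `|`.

Left recursion appears on E, F.
For E: α = {q s, s}, β = {q, F F}. Rewrite as E → β E' and E' → α E' | ε.
For F: α = {s}, β = {s, E}. Rewrite as F → β F' and F' → α F' | ε.

E ::= q E' | F F E'; F ::= s F' | E F'; E' ::= q s E' | s E' | ε; F' ::= s F' | ε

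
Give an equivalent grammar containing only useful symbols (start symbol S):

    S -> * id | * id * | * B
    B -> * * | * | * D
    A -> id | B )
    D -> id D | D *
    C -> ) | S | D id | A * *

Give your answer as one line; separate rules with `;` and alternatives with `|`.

S -> * id | * id * | * B; B -> * * | *

Generating nonterminals: {A, B, C, S}.
Reachable from S after that: {B, S}.
Removed useless symbols: {A, C, D} and every production mentioning them.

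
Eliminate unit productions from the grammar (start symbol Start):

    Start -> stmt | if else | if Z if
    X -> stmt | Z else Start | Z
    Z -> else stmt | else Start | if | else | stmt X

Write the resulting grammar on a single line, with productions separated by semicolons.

Unit pairs: X ⇒* {Z}.
For each unit pair (A, B), copy every non-unit production of B to A, then drop all unit productions.

Start -> stmt | if else | if Z if; X -> else stmt | else Start | if | else | stmt X | stmt | Z else Start; Z -> else stmt | else Start | if | else | stmt X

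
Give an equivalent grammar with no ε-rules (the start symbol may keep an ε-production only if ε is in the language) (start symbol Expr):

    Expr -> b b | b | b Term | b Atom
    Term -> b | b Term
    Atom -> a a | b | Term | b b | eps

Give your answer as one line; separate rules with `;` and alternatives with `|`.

Nullable set = {Atom}.
ε ∉ L(G), so no ε-production is kept.

Expr -> b b | b | b Term | b Atom; Term -> b | b Term; Atom -> a a | b | Term | b b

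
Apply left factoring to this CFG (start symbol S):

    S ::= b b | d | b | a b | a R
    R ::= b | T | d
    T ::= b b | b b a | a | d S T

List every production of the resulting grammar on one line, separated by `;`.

S has alternatives sharing prefix 'b': factor to S → b S' with S' → b | ε.
S has alternatives sharing prefix 'a': factor to S → a S'' with S'' → b | R.
T has alternatives sharing prefix 'b b': factor to T → b b T' with T' → ε | a.

S ::= d | b S' | a S''; R ::= b | T | d; T ::= a | d S T | b b T'; S' ::= b | ε; S'' ::= b | R; T' ::= ε | a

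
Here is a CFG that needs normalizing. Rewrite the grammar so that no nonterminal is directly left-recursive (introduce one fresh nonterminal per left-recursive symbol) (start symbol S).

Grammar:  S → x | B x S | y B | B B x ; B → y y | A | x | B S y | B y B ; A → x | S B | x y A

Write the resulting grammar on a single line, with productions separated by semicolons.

S → x | B x S | y B | B B x; B → y y B' | A B' | x B'; A → x | S B | x y A; B' → S y B' | y B B' | eps

B is directly left-recursive.
For B: α = {S y, y B}, β = {y y, A, x}. Rewrite as B → β B' and B' → α B' | ε.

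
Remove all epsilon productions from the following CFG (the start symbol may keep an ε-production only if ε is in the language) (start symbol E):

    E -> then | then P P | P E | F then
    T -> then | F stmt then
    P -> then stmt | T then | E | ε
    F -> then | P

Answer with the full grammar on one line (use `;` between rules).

E -> then | then P P | then P | P E | F then; T -> then | F stmt then | stmt then; P -> then stmt | T then | E; F -> then | P

Nullable nonterminals: {F, P}.
ε ∉ L(G), so no ε-production is kept.
Expand every rule over subsets of its nullable positions: E → then P P gives then P P | then P. T → F stmt then gives F stmt then | stmt then.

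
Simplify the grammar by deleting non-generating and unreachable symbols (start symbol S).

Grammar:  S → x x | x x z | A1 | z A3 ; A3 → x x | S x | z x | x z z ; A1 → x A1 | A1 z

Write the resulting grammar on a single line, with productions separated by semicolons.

S → x x | x x z | z A3; A3 → x x | S x | z x | x z z

Generating nonterminals: {A3, S}.
Reachable from S after that: {A3, S}.
Removed useless symbols: {A1} and every production mentioning them.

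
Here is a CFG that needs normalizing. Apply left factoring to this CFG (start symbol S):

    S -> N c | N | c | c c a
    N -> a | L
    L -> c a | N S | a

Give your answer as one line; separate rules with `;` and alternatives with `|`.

S has alternatives sharing prefix 'N': factor to S → N S' with S' → c | ε.
S has alternatives sharing prefix 'c': factor to S → c S'' with S'' → ε | c a.

S -> N S' | c S''; N -> a | L; L -> c a | N S | a; S' -> c | ε; S'' -> ε | c a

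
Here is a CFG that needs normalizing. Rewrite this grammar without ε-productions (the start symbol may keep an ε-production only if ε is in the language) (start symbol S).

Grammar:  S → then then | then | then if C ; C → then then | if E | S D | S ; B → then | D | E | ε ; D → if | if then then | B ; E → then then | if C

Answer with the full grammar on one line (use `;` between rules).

S → then then | then | then if C; C → then then | if E | S D | S; B → then | D | E; D → if | if then then | B; E → then then | if C

Nullable set = {B, D}.
ε ∉ L(G), so no ε-production is kept.
For each production, add variants omitting each subset of nullable occurrences: C → S D gives S D | S.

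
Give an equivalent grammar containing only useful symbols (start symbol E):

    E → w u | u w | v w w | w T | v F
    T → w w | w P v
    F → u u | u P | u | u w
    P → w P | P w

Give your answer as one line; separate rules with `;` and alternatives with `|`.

Generating nonterminals: {E, F, T}.
Reachable from E after that: {E, F, T}.
Removed useless symbols: {P} and every production mentioning them.

E → w u | u w | v w w | w T | v F; T → w w; F → u u | u | u w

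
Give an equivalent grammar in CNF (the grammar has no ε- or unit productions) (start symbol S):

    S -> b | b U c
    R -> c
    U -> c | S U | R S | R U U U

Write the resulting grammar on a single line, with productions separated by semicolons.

S -> b | X1 Y1; R -> c; U -> c | S U | R S | R Y2; X1 -> b; X2 -> c; Y1 -> U X2; Y2 -> U Y3; Y3 -> U U

Introduce a nonterminal for each terminal appearing in a rule of length ≥ 2: X1 → b, X2 → c.
Binarize each right-hand side of length ≥ 3 by chaining fresh nonterminals (Y1, Y2, …): affected rules were S → X1 U X2; U → R U U U.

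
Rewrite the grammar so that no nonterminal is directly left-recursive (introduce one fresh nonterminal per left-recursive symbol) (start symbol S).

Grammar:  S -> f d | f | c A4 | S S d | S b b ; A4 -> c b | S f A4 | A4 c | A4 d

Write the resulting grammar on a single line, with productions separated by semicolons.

Directly left-recursive nonterminals: S, A4.
For S: α = {S d, b b}, β = {f d, f, c A4}. Rewrite as S → β S' and S' → α S' | ε.
For A4: α = {c, d}, β = {c b, S f A4}. Rewrite as A4 → β A4' and A4' → α A4' | ε.

S -> f d S' | f S' | c A4 S'; A4 -> c b A4' | S f A4 A4'; S' -> S d S' | b b S' | ε; A4' -> c A4' | d A4' | ε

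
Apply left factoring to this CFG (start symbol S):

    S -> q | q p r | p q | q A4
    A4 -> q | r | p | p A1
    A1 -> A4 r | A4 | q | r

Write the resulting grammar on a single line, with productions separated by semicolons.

S -> p q | q S'; A4 -> q | r | p A4'; A1 -> q | r | A4 A1'; S' -> ε | p r | A4; A4' -> ε | A1; A1' -> r | ε

S has alternatives sharing prefix 'q': factor to S → q S' with S' → ε | p r | A4.
A4 has alternatives sharing prefix 'p': factor to A4 → p A4' with A4' → ε | A1.
A1 has alternatives sharing prefix 'A4': factor to A1 → A4 A1' with A1' → r | ε.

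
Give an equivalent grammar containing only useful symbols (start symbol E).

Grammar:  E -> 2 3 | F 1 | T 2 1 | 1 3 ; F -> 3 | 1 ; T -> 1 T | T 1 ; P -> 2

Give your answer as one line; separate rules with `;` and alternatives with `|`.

E -> 2 3 | F 1 | 1 3; F -> 3 | 1

Generating nonterminals: {E, F, P}.
Reachable from E after that: {E, F}.
Removed useless symbols: {P, T} and every production mentioning them.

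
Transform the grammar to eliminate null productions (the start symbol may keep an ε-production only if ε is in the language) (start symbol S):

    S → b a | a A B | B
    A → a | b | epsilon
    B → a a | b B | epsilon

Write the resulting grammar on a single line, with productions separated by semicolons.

S → b a | a A B | a A | a B | a | B | epsilon; A → a | b; B → a a | b B | b

Nullable nonterminals: {A, B, S}.
ε ∈ L(G) since S is nullable, so keep S → ε.
For each production, add variants omitting each subset of nullable occurrences: S → a A B gives a A B | a A | a B | a. B → b B gives b B | b.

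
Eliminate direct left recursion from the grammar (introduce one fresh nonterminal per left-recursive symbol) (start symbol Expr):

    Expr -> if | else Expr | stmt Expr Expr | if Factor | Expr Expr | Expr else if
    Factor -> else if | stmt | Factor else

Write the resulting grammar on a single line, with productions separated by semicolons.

Directly left-recursive nonterminals: Expr, Factor.
For Expr: α = {Expr, else if}, β = {if, else Expr, stmt Expr Expr, if Factor}. Rewrite as Expr → β Expr1 and Expr1 → α Expr1 | ε.
For Factor: α = {else}, β = {else if, stmt}. Rewrite as Factor → β Factor1 and Factor1 → α Factor1 | ε.

Expr -> if Expr1 | else Expr Expr1 | stmt Expr Expr Expr1 | if Factor Expr1; Factor -> else if Factor1 | stmt Factor1; Expr1 -> Expr Expr1 | else if Expr1 | ε; Factor1 -> else Factor1 | ε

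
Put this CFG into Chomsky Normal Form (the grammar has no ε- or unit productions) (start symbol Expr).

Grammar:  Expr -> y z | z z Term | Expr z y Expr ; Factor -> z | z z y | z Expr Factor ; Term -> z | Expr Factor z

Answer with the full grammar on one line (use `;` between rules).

Expr -> X1 X2 | X2 Y1 | Expr Y2; Factor -> z | X2 Y4 | X2 Y5; Term -> z | Expr Y6; X1 -> y; X2 -> z; Y1 -> X2 Term; Y2 -> X2 Y3; Y3 -> X1 Expr; Y4 -> X2 X1; Y5 -> Expr Factor; Y6 -> Factor X2

Introduce a nonterminal for each terminal appearing in a rule of length ≥ 2: X1 → y, X2 → z.
Binarize each right-hand side of length ≥ 3 by chaining fresh nonterminals (Y1, Y2, …): affected rules were Expr → X2 X2 Term; Expr → Expr X2 X1 Expr; Factor → X2 X2 X1; Factor → X2 Expr Factor.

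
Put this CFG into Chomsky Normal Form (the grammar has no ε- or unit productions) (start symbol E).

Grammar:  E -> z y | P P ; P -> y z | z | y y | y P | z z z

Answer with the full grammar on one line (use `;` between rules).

E -> X1 X2 | P P; P -> X2 X1 | z | X2 X2 | X2 P | X1 Y1; X1 -> z; X2 -> y; Y1 -> X1 X1

Introduce a nonterminal for each terminal appearing in a rule of length ≥ 2: X1 → z, X2 → y.
Binarize each right-hand side of length ≥ 3 by chaining fresh nonterminals (Y1, Y2, …): affected rules were P → X1 X1 X1.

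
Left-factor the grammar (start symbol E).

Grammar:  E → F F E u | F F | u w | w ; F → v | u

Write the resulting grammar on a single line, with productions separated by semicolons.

E has alternatives sharing prefix 'F F': factor to E → F F E' with E' → E u | ε.

E → u w | w | F F E'; F → v | u; E' → E u | eps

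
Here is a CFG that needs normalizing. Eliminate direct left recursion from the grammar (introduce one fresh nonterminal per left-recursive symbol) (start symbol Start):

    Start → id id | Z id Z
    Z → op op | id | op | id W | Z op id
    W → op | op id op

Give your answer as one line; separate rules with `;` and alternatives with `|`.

Start → id id | Z id Z; Z → op op Z1 | id Z1 | op Z1 | id W Z1; W → op | op id op; Z1 → op id Z1 | ε

Z is directly left-recursive.
For Z: α = {op id}, β = {op op, id, op, id W}. Rewrite as Z → β Z1 and Z1 → α Z1 | ε.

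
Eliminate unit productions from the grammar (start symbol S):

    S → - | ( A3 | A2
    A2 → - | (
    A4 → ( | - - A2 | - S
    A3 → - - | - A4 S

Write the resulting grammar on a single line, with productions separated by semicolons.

Unit pairs: S ⇒* {A2}.
Replace each nonterminal's rules with the union of the non-unit rules of every nonterminal it unit-derives.

S → - | ( | ( A3; A2 → - | (; A4 → ( | - - A2 | - S; A3 → - - | - A4 S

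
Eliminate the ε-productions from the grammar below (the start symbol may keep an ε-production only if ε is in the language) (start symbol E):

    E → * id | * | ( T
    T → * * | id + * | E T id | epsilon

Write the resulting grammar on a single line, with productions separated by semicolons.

E → * id | * | ( T | (; T → * * | id + * | E T id | E id

Nullable set = {T}.
ε ∉ L(G), so no ε-production is kept.
Add the nullable-subset variants: E → ( T gives ( T | (. T → E T id gives E T id | E id.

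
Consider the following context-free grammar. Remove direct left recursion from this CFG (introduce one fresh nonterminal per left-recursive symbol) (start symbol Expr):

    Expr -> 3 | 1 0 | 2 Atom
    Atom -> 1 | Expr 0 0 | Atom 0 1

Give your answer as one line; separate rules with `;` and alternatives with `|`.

Expr -> 3 | 1 0 | 2 Atom; Atom -> 1 Atom1 | Expr 0 0 Atom1; Atom1 -> 0 1 Atom1 | ε

Atom is directly left-recursive.
For Atom: α = {0 1}, β = {1, Expr 0 0}. Rewrite as Atom → β Atom1 and Atom1 → α Atom1 | ε.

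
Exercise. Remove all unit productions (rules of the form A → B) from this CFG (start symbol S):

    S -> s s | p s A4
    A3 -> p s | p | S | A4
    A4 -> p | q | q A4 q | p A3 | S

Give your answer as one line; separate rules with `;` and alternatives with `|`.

S -> s s | p s A4; A3 -> p | q | q A4 q | p A3 | s s | p s A4 | p s; A4 -> p | q | q A4 q | p A3 | s s | p s A4

Unit pairs: A3 ⇒* {A4, S}; A4 ⇒* {S}.
For each unit pair (A, B), copy every non-unit production of B to A, then drop all unit productions.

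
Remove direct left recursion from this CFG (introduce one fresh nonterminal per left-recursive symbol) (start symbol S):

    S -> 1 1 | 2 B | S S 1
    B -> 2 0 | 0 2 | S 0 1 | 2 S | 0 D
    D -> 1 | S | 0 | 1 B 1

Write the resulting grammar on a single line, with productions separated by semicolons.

S is directly left-recursive.
For S: α = {S 1}, β = {1 1, 2 B}. Rewrite as S → β S' and S' → α S' | ε.

S -> 1 1 S' | 2 B S'; B -> 2 0 | 0 2 | S 0 1 | 2 S | 0 D; D -> 1 | S | 0 | 1 B 1; S' -> S 1 S' | ε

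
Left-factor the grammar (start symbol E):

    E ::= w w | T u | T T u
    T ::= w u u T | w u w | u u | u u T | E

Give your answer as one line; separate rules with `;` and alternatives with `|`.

E ::= w w | T E'; T ::= E | w u T' | u u T''; E' ::= u | T u; T' ::= u T | w; T'' ::= ε | T

E has alternatives sharing prefix 'T': factor to E → T E' with E' → u | T u.
T has alternatives sharing prefix 'w u': factor to T → w u T' with T' → u T | w.
T has alternatives sharing prefix 'u u': factor to T → u u T'' with T'' → ε | T.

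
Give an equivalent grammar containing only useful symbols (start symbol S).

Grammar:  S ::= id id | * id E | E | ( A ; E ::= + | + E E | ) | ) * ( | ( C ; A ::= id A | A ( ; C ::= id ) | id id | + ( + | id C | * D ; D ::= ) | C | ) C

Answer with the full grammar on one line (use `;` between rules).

Generating nonterminals: {C, D, E, S}.
Reachable from S after that: {C, D, E, S}.
Removed useless symbols: {A} and every production mentioning them.

S ::= id id | * id E | E; E ::= + | + E E | ) | ) * ( | ( C; C ::= id ) | id id | + ( + | id C | * D; D ::= ) | C | ) C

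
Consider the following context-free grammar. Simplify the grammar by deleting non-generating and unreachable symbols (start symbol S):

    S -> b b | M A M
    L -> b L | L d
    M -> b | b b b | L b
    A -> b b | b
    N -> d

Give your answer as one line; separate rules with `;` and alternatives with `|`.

Generating nonterminals: {A, M, N, S}.
Reachable from S after that: {A, M, S}.
Removed useless symbols: {L, N} and every production mentioning them.

S -> b b | M A M; M -> b | b b b; A -> b b | b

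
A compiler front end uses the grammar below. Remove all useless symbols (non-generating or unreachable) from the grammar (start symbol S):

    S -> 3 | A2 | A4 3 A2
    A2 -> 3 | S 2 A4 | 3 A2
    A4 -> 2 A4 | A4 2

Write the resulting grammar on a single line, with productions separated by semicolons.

Generating nonterminals: {A2, S}.
Reachable from S after that: {A2, S}.
Removed useless symbols: {A4} and every production mentioning them.

S -> 3 | A2; A2 -> 3 | 3 A2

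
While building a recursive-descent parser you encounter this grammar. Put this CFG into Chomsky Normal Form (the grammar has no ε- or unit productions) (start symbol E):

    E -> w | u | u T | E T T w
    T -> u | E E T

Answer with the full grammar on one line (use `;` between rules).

E -> w | u | X1 T | E Y1; T -> u | E Y3; X1 -> u; X2 -> w; Y1 -> T Y2; Y2 -> T X2; Y3 -> E T

Introduce a nonterminal for each terminal appearing in a rule of length ≥ 2: X1 → u, X2 → w.
Binarize each right-hand side of length ≥ 3 by chaining fresh nonterminals (Y1, Y2, …): affected rules were E → E T T X2; T → E E T.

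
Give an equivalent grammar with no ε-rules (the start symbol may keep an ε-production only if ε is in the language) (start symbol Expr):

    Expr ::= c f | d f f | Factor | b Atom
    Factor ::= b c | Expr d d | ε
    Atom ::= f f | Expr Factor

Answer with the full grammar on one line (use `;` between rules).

Expr ::= c f | d f f | Factor | b Atom | b | ε; Factor ::= b c | Expr d d | d d; Atom ::= f f | Expr Factor | Expr | Factor

Nullable set = {Atom, Expr, Factor}.
ε ∈ L(G) since Expr is nullable, so keep Expr → ε.
Add the nullable-subset variants: Expr → b Atom gives b Atom | b. Factor → Expr d d gives Expr d d | d d. Atom → Expr Factor gives Expr Factor | Expr | Factor.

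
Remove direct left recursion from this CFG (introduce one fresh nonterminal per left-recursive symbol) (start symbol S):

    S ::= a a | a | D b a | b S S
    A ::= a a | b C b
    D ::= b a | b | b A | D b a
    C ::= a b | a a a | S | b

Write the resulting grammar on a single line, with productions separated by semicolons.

S ::= a a | a | D b a | b S S; A ::= a a | b C b; D ::= b a D' | b D' | b A D'; C ::= a b | a a a | S | b; D' ::= b a D' | ε

Left recursion appears on D.
For D: α = {b a}, β = {b a, b, b A}. Rewrite as D → β D' and D' → α D' | ε.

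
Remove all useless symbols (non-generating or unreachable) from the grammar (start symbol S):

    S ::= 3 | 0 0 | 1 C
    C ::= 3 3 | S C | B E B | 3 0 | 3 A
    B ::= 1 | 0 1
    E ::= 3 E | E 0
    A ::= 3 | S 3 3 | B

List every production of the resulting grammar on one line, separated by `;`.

S ::= 3 | 0 0 | 1 C; C ::= 3 3 | S C | 3 0 | 3 A; B ::= 1 | 0 1; A ::= 3 | S 3 3 | B

Generating nonterminals: {A, B, C, S}.
Reachable from S after that: {A, B, C, S}.
Removed useless symbols: {E} and every production mentioning them.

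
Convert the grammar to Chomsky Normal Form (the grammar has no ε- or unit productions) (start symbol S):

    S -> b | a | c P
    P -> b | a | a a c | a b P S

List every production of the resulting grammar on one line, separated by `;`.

Introduce a nonterminal for each terminal appearing in a rule of length ≥ 2: X1 → c, X2 → a, X3 → b.
Binarize each right-hand side of length ≥ 3 by chaining fresh nonterminals (Y1, Y2, …): affected rules were P → X2 X2 X1; P → X2 X3 P S.

S -> b | a | X1 P; P -> b | a | X2 Y1 | X2 Y2; X1 -> c; X2 -> a; X3 -> b; Y1 -> X2 X1; Y2 -> X3 Y3; Y3 -> P S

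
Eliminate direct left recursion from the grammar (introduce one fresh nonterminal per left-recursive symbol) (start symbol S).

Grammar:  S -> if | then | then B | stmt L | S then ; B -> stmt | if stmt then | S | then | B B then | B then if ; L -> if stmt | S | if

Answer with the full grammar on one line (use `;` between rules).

S, B are directly left-recursive.
For S: α = {then}, β = {if, then, then B, stmt L}. Rewrite as S → β S' and S' → α S' | ε.
For B: α = {B then, then if}, β = {stmt, if stmt then, S, then}. Rewrite as B → β B' and B' → α B' | ε.

S -> if S' | then S' | then B S' | stmt L S'; B -> stmt B' | if stmt then B' | S B' | then B'; L -> if stmt | S | if; S' -> then S' | ε; B' -> B then B' | then if B' | ε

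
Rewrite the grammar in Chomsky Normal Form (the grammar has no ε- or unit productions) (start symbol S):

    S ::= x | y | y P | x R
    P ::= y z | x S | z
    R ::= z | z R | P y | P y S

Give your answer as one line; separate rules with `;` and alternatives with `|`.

Introduce a nonterminal for each terminal appearing in a rule of length ≥ 2: X1 → y, X2 → x, X3 → z.
Binarize each right-hand side of length ≥ 3 by chaining fresh nonterminals (Y1, Y2, …): affected rules were R → P X1 S.

S ::= x | y | X1 P | X2 R; P ::= X1 X3 | X2 S | z; R ::= z | X3 R | P X1 | P Y1; X1 ::= y; X2 ::= x; X3 ::= z; Y1 ::= X1 S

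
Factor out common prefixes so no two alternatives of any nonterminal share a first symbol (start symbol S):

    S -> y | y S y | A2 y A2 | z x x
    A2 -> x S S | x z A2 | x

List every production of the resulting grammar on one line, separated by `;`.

S -> A2 y A2 | z x x | y S'; A2 -> x A2'; S' -> ε | S y; A2' -> S S | z A2 | ε

S has alternatives sharing prefix 'y': factor to S → y S' with S' → ε | S y.
A2 has alternatives sharing prefix 'x': factor to A2 → x A2' with A2' → S S | z A2 | ε.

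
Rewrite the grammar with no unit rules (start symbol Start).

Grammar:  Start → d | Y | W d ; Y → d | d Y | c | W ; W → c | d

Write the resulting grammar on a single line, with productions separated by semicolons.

Unit pairs: Start ⇒* {W, Y}; Y ⇒* {W}.
For every A with A ⇒* B via unit rules, add B's non-unit alternatives to A; then delete every rule of the form X → Y.

Start → d | W d | c | d Y; Y → c | d | d Y; W → c | d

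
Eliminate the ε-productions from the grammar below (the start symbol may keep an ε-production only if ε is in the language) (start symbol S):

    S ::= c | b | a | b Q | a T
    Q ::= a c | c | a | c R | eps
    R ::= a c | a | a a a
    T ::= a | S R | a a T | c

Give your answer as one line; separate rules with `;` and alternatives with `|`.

S ::= c | b | a | b Q | a T; Q ::= a c | c | a | c R; R ::= a c | a | a a a; T ::= a | S R | a a T | c

The nullable symbols are {Q}.
ε ∉ L(G), so no ε-production is kept.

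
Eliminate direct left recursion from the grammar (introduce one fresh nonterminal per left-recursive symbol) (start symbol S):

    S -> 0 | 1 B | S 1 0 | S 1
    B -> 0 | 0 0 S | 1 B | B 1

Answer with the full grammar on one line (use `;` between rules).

S -> 0 S' | 1 B S'; B -> 0 B' | 0 0 S B' | 1 B B'; S' -> 1 0 S' | 1 S' | ε; B' -> 1 B' | ε

Directly left-recursive nonterminals: S, B.
For S: α = {1 0, 1}, β = {0, 1 B}. Rewrite as S → β S' and S' → α S' | ε.
For B: α = {1}, β = {0, 0 0 S, 1 B}. Rewrite as B → β B' and B' → α B' | ε.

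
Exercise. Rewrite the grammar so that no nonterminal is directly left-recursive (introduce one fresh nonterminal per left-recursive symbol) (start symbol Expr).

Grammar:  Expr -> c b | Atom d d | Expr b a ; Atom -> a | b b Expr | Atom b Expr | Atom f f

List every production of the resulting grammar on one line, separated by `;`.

Expr, Atom are directly left-recursive.
For Expr: α = {b a}, β = {c b, Atom d d}. Rewrite as Expr → β Expr1 and Expr1 → α Expr1 | ε.
For Atom: α = {b Expr, f f}, β = {a, b b Expr}. Rewrite as Atom → β Atom1 and Atom1 → α Atom1 | ε.

Expr -> c b Expr1 | Atom d d Expr1; Atom -> a Atom1 | b b Expr Atom1; Expr1 -> b a Expr1 | ε; Atom1 -> b Expr Atom1 | f f Atom1 | ε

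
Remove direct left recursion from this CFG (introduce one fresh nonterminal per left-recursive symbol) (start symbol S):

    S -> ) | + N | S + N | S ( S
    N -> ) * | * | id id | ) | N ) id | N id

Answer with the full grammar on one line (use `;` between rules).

S -> ) S' | + N S'; N -> ) * N' | * N' | id id N' | ) N'; S' -> + N S' | ( S S' | ε; N' -> ) id N' | id N' | ε

Left recursion appears on S, N.
For S: α = {+ N, ( S}, β = {), + N}. Rewrite as S → β S' and S' → α S' | ε.
For N: α = {) id, id}, β = {) *, *, id id, )}. Rewrite as N → β N' and N' → α N' | ε.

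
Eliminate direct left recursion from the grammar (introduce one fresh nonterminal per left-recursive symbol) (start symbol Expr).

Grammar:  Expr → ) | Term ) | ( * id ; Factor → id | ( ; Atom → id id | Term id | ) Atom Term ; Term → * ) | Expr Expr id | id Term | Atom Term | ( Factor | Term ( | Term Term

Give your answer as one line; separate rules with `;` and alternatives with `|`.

Term is directly left-recursive.
For Term: α = {(, Term}, β = {* ), Expr Expr id, id Term, Atom Term, ( Factor}. Rewrite as Term → β Term1 and Term1 → α Term1 | ε.

Expr → ) | Term ) | ( * id; Factor → id | (; Atom → id id | Term id | ) Atom Term; Term → * ) Term1 | Expr Expr id Term1 | id Term Term1 | Atom Term Term1 | ( Factor Term1; Term1 → ( Term1 | Term Term1 | eps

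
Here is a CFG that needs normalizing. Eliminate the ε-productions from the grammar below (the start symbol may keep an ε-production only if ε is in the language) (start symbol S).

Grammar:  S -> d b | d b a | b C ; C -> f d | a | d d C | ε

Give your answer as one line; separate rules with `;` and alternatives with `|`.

S -> d b | d b a | b C | b; C -> f d | a | d d C | d d

Nullable nonterminals: {C}.
ε ∉ L(G), so no ε-production is kept.
For each production, add variants omitting each subset of nullable occurrences: S → b C gives b C | b. C → d d C gives d d C | d d.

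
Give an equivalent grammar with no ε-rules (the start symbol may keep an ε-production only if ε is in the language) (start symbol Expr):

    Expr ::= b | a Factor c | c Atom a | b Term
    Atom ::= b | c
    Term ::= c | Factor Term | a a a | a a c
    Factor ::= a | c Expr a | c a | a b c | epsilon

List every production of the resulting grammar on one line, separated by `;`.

Nullable set = {Factor}.
ε ∉ L(G), so no ε-production is kept.
For each production, add variants omitting each subset of nullable occurrences: Expr → a Factor c gives a Factor c | a c.

Expr ::= b | a Factor c | a c | c Atom a | b Term; Atom ::= b | c; Term ::= c | Factor Term | a a a | a a c; Factor ::= a | c Expr a | c a | a b c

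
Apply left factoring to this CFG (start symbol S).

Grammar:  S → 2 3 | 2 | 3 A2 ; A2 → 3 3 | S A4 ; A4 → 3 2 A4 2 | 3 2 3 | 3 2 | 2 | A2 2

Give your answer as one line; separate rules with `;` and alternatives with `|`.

S → 3 A2 | 2 S'; A2 → 3 3 | S A4; A4 → 2 | A2 2 | 3 2 A4'; S' → 3 | ε; A4' → A4 2 | 3 | ε

S has alternatives sharing prefix '2': factor to S → 2 S' with S' → 3 | ε.
A4 has alternatives sharing prefix '3 2': factor to A4 → 3 2 A4' with A4' → A4 2 | 3 | ε.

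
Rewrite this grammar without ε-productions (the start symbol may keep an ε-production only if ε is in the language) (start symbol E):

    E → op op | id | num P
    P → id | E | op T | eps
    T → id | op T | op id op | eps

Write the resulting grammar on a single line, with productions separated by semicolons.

E → op op | id | num P | num; P → id | E | op T | op; T → id | op T | op | op id op

Nullable nonterminals: {P, T}.
ε ∉ L(G), so no ε-production is kept.
Expand every rule over subsets of its nullable positions: E → num P gives num P | num. P → op T gives op T | op. T → op T gives op T | op.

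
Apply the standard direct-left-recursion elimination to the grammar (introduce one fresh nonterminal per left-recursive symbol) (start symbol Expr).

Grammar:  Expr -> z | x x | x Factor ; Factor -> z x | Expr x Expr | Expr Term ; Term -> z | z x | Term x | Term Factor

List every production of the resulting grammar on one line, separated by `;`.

Expr -> z | x x | x Factor; Factor -> z x | Expr x Expr | Expr Term; Term -> z Term1 | z x Term1; Term1 -> x Term1 | Factor Term1 | ε

Directly left-recursive nonterminal: Term.
For Term: α = {x, Factor}, β = {z, z x}. Rewrite as Term → β Term1 and Term1 → α Term1 | ε.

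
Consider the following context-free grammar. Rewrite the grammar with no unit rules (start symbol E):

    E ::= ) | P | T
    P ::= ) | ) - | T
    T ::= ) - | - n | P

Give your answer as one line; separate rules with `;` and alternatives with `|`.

E ::= ) | ) - | - n; P ::= ) | ) - | - n; T ::= ) | ) - | - n

Unit pairs: E ⇒* {P, T}; P ⇒* {T}; T ⇒* {P}.
Replace each nonterminal's rules with the union of the non-unit rules of every nonterminal it unit-derives.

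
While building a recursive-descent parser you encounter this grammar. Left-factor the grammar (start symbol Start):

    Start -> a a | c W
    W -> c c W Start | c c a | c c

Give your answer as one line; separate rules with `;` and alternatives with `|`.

W has alternatives sharing prefix 'c c': factor to W → c c W1 with W1 → W Start | a | ε.

Start -> a a | c W; W -> c c W1; W1 -> W Start | a | eps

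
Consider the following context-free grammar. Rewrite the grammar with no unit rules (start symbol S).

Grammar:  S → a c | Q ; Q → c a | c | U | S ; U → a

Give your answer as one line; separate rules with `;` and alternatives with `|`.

Unit pairs: Q ⇒* {S, U}; S ⇒* {Q, U}.
For each unit pair (A, B), copy every non-unit production of B to A, then drop all unit productions.

S → a | a c | c a | c; Q → a | a c | c a | c; U → a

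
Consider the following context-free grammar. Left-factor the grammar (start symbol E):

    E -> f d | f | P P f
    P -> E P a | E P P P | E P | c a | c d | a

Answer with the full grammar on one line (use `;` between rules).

E -> P P f | f E'; P -> a | E P P' | c P''; E' -> d | ε; P' -> a | P P | ε; P'' -> a | d

E has alternatives sharing prefix 'f': factor to E → f E' with E' → d | ε.
P has alternatives sharing prefix 'E P': factor to P → E P P' with P' → a | P P | ε.
P has alternatives sharing prefix 'c': factor to P → c P'' with P'' → a | d.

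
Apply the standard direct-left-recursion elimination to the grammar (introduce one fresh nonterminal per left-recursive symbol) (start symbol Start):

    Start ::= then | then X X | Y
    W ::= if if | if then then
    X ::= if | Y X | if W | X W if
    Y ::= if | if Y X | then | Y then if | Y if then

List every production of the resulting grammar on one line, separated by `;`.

Start ::= then | then X X | Y; W ::= if if | if then then; X ::= if X1 | Y X X1 | if W X1; Y ::= if Y1 | if Y X Y1 | then Y1; X1 ::= W if X1 | eps; Y1 ::= then if Y1 | if then Y1 | eps

Directly left-recursive nonterminals: X, Y.
For X: α = {W if}, β = {if, Y X, if W}. Rewrite as X → β X1 and X1 → α X1 | ε.
For Y: α = {then if, if then}, β = {if, if Y X, then}. Rewrite as Y → β Y1 and Y1 → α Y1 | ε.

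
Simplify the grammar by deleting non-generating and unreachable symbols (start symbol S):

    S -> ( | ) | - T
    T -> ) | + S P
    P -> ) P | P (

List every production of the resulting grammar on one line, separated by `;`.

Generating nonterminals: {S, T}.
Reachable from S after that: {S, T}.
Removed useless symbols: {P} and every production mentioning them.

S -> ( | ) | - T; T -> )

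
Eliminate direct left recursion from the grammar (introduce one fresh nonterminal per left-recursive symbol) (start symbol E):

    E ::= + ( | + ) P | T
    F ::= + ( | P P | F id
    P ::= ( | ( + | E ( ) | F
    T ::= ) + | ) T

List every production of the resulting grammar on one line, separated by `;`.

F is directly left-recursive.
For F: α = {id}, β = {+ (, P P}. Rewrite as F → β F' and F' → α F' | ε.

E ::= + ( | + ) P | T; F ::= + ( F' | P P F'; P ::= ( | ( + | E ( ) | F; T ::= ) + | ) T; F' ::= id F' | eps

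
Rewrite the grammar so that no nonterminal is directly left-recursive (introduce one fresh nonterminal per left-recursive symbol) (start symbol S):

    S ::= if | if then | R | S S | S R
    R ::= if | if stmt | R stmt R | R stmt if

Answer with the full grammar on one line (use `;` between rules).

Directly left-recursive nonterminals: S, R.
For S: α = {S, R}, β = {if, if then, R}. Rewrite as S → β S' and S' → α S' | ε.
For R: α = {stmt R, stmt if}, β = {if, if stmt}. Rewrite as R → β R' and R' → α R' | ε.

S ::= if S' | if then S' | R S'; R ::= if R' | if stmt R'; S' ::= S S' | R S' | ε; R' ::= stmt R R' | stmt if R' | ε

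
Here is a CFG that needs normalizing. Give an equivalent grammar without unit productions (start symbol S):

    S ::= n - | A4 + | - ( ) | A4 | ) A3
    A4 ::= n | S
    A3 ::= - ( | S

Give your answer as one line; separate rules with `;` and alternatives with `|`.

Unit pairs: A3 ⇒* {A4, S}; A4 ⇒* {S}; S ⇒* {A4}.
For every A with A ⇒* B via unit rules, add B's non-unit alternatives to A; then delete every rule of the form X → Y.

S ::= n | n - | A4 + | - ( ) | ) A3; A4 ::= n | n - | A4 + | - ( ) | ) A3; A3 ::= n | n - | A4 + | - ( ) | ) A3 | - (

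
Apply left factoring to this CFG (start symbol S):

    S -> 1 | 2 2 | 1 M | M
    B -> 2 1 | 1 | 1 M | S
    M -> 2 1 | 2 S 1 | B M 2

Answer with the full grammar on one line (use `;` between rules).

S -> 2 2 | M | 1 S'; B -> 2 1 | S | 1 B'; M -> B M 2 | 2 M'; S' -> ε | M; B' -> ε | M; M' -> 1 | S 1

S has alternatives sharing prefix '1': factor to S → 1 S' with S' → ε | M.
B has alternatives sharing prefix '1': factor to B → 1 B' with B' → ε | M.
M has alternatives sharing prefix '2': factor to M → 2 M' with M' → 1 | S 1.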